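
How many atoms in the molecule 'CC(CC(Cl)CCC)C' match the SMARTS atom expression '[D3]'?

2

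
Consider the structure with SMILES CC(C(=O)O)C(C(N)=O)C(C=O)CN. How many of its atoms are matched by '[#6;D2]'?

2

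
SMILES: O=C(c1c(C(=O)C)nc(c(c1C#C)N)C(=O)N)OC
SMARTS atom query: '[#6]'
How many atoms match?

The query [#6] means: #6 matches any atom with atomic number 6 (carbon, aromatic or aliphatic).
Check the 19 heavy atoms by environment: 1× n (aromatic) → no; 5× c (aromatic) → match; 2× N → no; 7× C → match; 4× O → no.
Summing the matching environments: 5 + 7 = 12 matching atoms.

12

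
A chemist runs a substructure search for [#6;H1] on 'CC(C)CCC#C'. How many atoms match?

2

The query [#6;H1] means: any carbon bearing exactly one hydrogen.
Check the 7 heavy atoms by environment: 2× C (H2) → no; 1× C (H0) → no; 2× C (H1) → match; 2× C (H3) → no.
That gives 2 matching atoms.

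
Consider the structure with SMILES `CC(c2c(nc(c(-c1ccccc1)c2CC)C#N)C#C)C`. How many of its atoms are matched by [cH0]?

6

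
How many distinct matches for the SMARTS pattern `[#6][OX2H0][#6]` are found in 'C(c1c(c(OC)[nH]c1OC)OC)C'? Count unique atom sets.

[#6][OX2H0][#6] is the SMARTS for an ether: an aliphatic oxygen bridging two carbons with no H on the oxygen.
The molecule carries 3 separate instances of a methoxy ether (-OCH3) meeting every constraint; each maps to a distinct set of atoms, giving 3 matches.

3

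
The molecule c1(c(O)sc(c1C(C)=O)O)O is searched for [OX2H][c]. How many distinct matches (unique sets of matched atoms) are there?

3

[OX2H][c] is the SMARTS for a phenol: a hydroxyl oxygen attached to an aromatic carbon.
The molecule carries 3 separate instances of a hydroxyl group (-OH) meeting every constraint; each maps to a distinct set of atoms, giving 3 matches.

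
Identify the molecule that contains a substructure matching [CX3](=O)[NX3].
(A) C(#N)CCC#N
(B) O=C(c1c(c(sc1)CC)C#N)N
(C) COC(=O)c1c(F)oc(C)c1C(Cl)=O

B

[CX3](=O)[NX3] describes a carbonyl carbon bonded to a trivalent nitrogen (an amide).
(A) has a nitrile (-C#N) but the nitrile N is NX1 (triple-bonded), not NX3.
(B) contains a primary amide (-C(=O)NH2), which satisfies every atom and bond constraint.
(C) has a methyl-ester group (-C(=O)OCH3) but the carbonyl is bonded to O, not to an NX3 nitrogen.
So the answer is (B).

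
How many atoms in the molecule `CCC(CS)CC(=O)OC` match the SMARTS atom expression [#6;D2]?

3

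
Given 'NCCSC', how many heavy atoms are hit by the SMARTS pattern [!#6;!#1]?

The query [!#6;!#1] means: not carbon and not hydrogen — any heteroatom.
Check the 5 heavy atoms by environment: 3× C → no; 1× S → match; 1× N → match.
Summing the matching environments: 1 + 1 = 2 matching atoms.

2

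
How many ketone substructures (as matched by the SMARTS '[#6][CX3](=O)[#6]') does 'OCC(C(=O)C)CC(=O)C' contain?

2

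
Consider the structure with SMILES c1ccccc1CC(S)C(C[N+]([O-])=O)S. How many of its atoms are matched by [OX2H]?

The query [OX2H] means: aliphatic oxygen with two connections, one of which is H — an -OH oxygen.
Check the 15 heavy atoms by environment: 2× C (H2, X4) → no; 2× C (H1, X4) → no; 2× S (H1, X2) → no; 1× N (charge +1, H0, X3) → no; 1× O (charge -1, H0, X1) → no; 1× O (H0, X1) → no; 1× c (aromatic, H0, X3) → no; 5× c (aromatic, H1, X3) → no.
No environment satisfies the query, so 0 matching atoms.

0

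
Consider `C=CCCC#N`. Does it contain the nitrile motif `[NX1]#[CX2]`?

The pattern [NX1]#[CX2] describes a nitrogen triple-bonded to a two-connected carbon — a nitrile.
The molecule carries a nitrile (-C#N), whose atoms satisfy every constraint of the query, so the pattern matches.

Yes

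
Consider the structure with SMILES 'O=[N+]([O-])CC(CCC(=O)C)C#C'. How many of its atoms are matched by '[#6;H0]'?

2

Check the 12 heavy atoms by environment: 3× C (H2) → no; 2× C (H1) → no; 2× C (H0) → match; 2× O (H0) → no; 1× C (H3) → no; 1× N (charge +1, H0) → no; 1× O (charge -1, H0) → no.
That gives 2 matching atoms.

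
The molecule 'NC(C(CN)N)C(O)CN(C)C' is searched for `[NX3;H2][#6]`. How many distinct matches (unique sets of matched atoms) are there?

3

[NX3;H2][#6] is the SMARTS for a primary amine: a trivalent nitrogen with two H attached to carbon.
The molecule carries 3 separate instances of a primary amino group (-NH2) meeting every constraint; each maps to a distinct set of atoms, giving 3 matches.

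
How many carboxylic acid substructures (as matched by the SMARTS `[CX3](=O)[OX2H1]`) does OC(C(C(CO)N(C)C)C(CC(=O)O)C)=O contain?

2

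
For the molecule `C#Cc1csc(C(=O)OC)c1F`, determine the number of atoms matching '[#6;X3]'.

5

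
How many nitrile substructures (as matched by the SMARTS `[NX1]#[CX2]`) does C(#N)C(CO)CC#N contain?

[NX1]#[CX2] is the SMARTS for a nitrile: a nitrogen triple-bonded to a two-connected carbon.
The molecule carries 2 separate instances of a nitrile (-C#N) meeting every constraint; each maps to a distinct set of atoms, giving 2 matches.

2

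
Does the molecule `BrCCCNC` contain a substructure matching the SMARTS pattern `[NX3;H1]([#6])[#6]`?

Yes

The pattern [NX3;H1]([#6])[#6] describes a trivalent nitrogen with one H, bonded to two carbons — a secondary amine.
The molecule carries an N-methylamino group (-NHCH3), whose atoms satisfy every constraint of the query, so the pattern matches.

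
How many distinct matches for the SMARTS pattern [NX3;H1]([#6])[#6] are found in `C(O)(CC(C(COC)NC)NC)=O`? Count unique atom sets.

[NX3;H1]([#6])[#6] is the SMARTS for a secondary amine: a trivalent nitrogen with one H, bonded to two carbons.
The molecule carries 2 separate instances of an N-methylamino group (-NHCH3) meeting every constraint; each maps to a distinct set of atoms, giving 2 matches.

2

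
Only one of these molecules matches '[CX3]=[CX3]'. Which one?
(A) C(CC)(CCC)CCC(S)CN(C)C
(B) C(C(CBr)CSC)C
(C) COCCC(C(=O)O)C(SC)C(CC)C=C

C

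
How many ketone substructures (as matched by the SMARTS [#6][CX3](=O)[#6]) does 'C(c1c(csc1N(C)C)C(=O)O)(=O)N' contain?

0

[#6][CX3](=O)[#6] is the SMARTS for a ketone: a carbonyl carbon (no H) flanked by two carbons.
The molecule has a carboxylic acid group (-C(=O)OH), but one neighbour of the carbonyl carbon is O, not C; nothing else fits, so there are 0 matches.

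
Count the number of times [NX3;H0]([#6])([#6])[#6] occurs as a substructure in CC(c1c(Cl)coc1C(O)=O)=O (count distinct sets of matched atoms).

0

[NX3;H0]([#6])([#6])[#6] is the SMARTS for a tertiary amine: a trivalent nitrogen with no H, bonded to three carbons.
No fragment in the molecule satisfies every constraint, giving 0 matches.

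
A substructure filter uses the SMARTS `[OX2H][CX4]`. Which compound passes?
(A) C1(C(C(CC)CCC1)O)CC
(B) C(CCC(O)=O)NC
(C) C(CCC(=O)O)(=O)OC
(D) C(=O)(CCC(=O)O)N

A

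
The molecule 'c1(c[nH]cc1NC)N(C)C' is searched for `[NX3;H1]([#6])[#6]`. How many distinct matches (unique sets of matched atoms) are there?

1

[NX3;H1]([#6])[#6] is the SMARTS for a secondary amine: a trivalent nitrogen with one H, bonded to two carbons.
Exactly one fragment in the molecule meets all constraints, giving 1 match.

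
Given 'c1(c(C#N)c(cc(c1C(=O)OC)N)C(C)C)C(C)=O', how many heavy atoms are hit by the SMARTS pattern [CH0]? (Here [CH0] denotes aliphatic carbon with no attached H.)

The query [CH0] means: aliphatic carbon with no attached hydrogen.
Check the 19 heavy atoms by environment: 5× c (aromatic, H0) → no; 1× c (aromatic, H1) → no; 3× C (H0) → match; 3× O (H0) → no; 4× C (H3) → no; 1× N (H2) → no; 1× C (H1) → no; 1× N (H0) → no.
That gives 3 matching atoms.

3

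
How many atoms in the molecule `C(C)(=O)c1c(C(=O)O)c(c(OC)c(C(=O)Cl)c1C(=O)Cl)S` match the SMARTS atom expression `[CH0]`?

4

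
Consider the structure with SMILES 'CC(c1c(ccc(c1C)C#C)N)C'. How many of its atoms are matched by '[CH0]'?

1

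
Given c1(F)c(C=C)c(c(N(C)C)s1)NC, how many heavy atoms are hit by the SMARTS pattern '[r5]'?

The query [r5] means: r5 matches atoms in a five-membered ring.
Check the 13 heavy atoms by environment: 1× s (aromatic, in 5-ring) → match; 4× c (aromatic, in 5-ring) → match; 1× F (acyclic) → no; 2× N (acyclic) → no; 5× C (acyclic) → no.
Summing the matching environments: 1 + 4 = 5 matching atoms.

5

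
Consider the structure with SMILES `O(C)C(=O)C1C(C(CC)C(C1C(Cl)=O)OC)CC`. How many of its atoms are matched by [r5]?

5

Check the 18 heavy atoms by environment: 5× C (in 5-ring) → match; 8× C (acyclic) → no; 4× O (acyclic) → no; 1× Cl (acyclic) → no.
That gives 5 matching atoms.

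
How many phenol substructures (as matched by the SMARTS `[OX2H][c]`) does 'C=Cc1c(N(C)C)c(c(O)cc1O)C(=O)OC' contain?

2

[OX2H][c] is the SMARTS for a phenol: a hydroxyl oxygen attached to an aromatic carbon.
The molecule carries 2 separate instances of a hydroxyl group (-OH) meeting every constraint; each maps to a distinct set of atoms, giving 2 matches.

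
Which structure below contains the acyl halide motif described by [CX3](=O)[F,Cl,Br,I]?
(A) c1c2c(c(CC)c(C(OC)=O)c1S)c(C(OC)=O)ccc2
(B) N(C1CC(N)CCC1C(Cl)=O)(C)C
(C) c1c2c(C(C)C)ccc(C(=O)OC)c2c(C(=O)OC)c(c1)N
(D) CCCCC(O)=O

B

[CX3](=O)[F,Cl,Br,I] describes a carbonyl carbon bonded to a halogen (an acyl halide).
(A) has a methyl-ester group (-C(=O)OCH3) but the carbonyl is bonded to -O-C, not to a halogen.
(B) contains an acyl chloride (-C(=O)Cl), which satisfies every atom and bond constraint.
(C) has a methyl-ester group (-C(=O)OCH3) but the carbonyl is bonded to -O-C, not to a halogen.
(D) has a carboxylic acid group (-C(=O)OH) but the carbonyl is bonded to -OH, not to a halogen.
So the answer is (B).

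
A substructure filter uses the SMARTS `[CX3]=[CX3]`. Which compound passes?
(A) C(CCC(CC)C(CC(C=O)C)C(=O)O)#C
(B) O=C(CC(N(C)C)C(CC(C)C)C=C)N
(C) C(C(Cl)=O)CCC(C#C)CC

[CX3]=[CX3] describes a non-aromatic C=C double bond between two sp2 carbons (an alkene).
(A) has an ethyl group (-CH2CH3) but its C-C bond is a single bond between CX4 carbons, not CX3=CX3.
(B) contains a vinyl group (-CH=CH2), which satisfies every atom and bond constraint.
(C) has an ethynyl group (-C#CH) but the C-C bond is a triple bond, not a double bond.
So the answer is (B).

B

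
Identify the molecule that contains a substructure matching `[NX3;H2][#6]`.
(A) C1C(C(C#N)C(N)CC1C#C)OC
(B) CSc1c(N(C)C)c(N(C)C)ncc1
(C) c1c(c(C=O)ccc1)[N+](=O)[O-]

A

[NX3;H2][#6] describes a trivalent nitrogen with two H attached to carbon (a primary amine).
(A) contains a primary amino group (-NH2), which satisfies every atom and bond constraint.
(B) has a dimethylamino group (-N(CH3)2) but the nitrogen has H0, not H2.
(C) has a nitro group (-[N+](=O)[O-]) but the nitrogen is [N+] with no H, not NX3H2.
So the answer is (A).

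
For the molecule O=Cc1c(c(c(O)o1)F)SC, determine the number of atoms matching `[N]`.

0

Check the 11 heavy atoms by environment: 1× o (aromatic) → no; 4× c (aromatic) → no; 2× O → no; 1× F → no; 2× C → no; 1× S → no.
No environment satisfies the query, so 0 matching atoms.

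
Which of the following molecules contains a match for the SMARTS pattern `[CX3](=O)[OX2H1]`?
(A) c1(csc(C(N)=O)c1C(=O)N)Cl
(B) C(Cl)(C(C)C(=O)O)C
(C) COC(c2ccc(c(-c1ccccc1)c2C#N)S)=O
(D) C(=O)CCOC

B

[CX3](=O)[OX2H1] describes an sp2 carbon double-bonded to O and single-bonded to an -OH oxygen (a carboxylic acid).
(A) has a primary amide (-C(=O)NH2) but the carbonyl is bonded to N, not to an -OH oxygen.
(B) contains a carboxylic acid group (-C(=O)OH), which satisfies every atom and bond constraint.
(C) has a methyl-ester group (-C(=O)OCH3) but the singly-bonded O has no H (OX2H0, not OX2H1).
(D) has an aldehyde (-CHO) but there is no singly-bonded oxygen on the carbonyl carbon.
So the answer is (B).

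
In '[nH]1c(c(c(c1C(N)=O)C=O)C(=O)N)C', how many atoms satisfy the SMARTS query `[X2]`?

0

The query [X2] means: any atom with exactly two total connections (bonds + H).
Check the 14 heavy atoms by environment: 1× n (aromatic, X3) → no; 4× c (aromatic, X3) → no; 3× C (X3) → no; 3× O (X1) → no; 2× N (X3) → no; 1× C (X4) → no.
No environment satisfies the query, so 0 matching atoms.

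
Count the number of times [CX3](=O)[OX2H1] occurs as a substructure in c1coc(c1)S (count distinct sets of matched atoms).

[CX3](=O)[OX2H1] is the SMARTS for a carboxylic acid: an sp2 carbon double-bonded to O and single-bonded to an -OH oxygen.
No fragment in the molecule satisfies every constraint, giving 0 matches.

0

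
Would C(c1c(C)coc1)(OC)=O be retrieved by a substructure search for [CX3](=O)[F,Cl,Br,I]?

The pattern [CX3](=O)[F,Cl,Br,I] describes a carbonyl carbon bonded to a halogen — an acyl halide.
The closest candidate here is a methyl-ester group (-C(=O)OCH3), but the carbonyl is bonded to -O-C, not to a halogen. No other fragment satisfies the full query, so there is no match.

No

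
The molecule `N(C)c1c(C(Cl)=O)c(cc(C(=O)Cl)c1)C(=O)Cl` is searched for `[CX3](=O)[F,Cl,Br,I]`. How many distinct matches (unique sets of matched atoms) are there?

[CX3](=O)[F,Cl,Br,I] is the SMARTS for an acyl halide: a carbonyl carbon bonded to a halogen.
The molecule carries 3 separate instances of an acyl chloride (-C(=O)Cl) meeting every constraint; each maps to a distinct set of atoms, giving 3 matches.

3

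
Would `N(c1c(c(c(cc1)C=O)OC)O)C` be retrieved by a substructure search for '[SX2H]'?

No

The pattern [SX2H] describes an aliphatic sulfur with two connections, one being H — a thiol.
The closest candidate here is a hydroxyl group (-OH), but it is an -OH, not an -SH. No other fragment satisfies the full query, so there is no match.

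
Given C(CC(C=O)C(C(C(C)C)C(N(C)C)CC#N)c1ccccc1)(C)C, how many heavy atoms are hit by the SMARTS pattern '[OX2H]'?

0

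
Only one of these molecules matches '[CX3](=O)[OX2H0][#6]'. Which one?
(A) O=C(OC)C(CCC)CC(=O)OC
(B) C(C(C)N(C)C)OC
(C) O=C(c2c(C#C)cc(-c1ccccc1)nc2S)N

A

[CX3](=O)[OX2H0][#6] describes a carbonyl carbon bonded to an oxygen that is itself bonded to carbon (no H on that O) (an ester).
(A) contains a methyl-ester group (-C(=O)OCH3), which satisfies every atom and bond constraint.
(B) has a methoxy ether (-OCH3) but the ether oxygen is not adjacent to a C=O carbon.
(C) has a primary amide (-C(=O)NH2) but the carbonyl is bonded to N, not to an O-C linkage.
So the answer is (A).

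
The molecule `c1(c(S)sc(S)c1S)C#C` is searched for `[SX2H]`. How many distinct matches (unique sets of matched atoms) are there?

[SX2H] is the SMARTS for a thiol: an aliphatic sulfur with two connections, one being H.
The molecule carries 3 separate instances of a thiol (-SH) meeting every constraint; each maps to a distinct set of atoms, giving 3 matches.

3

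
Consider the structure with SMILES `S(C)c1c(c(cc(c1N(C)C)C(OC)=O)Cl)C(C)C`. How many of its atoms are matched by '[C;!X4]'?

1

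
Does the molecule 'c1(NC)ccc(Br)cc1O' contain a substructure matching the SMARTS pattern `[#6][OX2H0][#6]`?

No

The pattern [#6][OX2H0][#6] describes an aliphatic oxygen bridging two carbons with no H on the oxygen — an ether.
The closest candidate here is a hydroxyl group (-OH), but the oxygen has H1, not H0 bridging two carbons. No other fragment satisfies the full query, so there is no match.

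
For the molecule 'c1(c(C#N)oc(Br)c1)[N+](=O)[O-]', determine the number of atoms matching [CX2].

1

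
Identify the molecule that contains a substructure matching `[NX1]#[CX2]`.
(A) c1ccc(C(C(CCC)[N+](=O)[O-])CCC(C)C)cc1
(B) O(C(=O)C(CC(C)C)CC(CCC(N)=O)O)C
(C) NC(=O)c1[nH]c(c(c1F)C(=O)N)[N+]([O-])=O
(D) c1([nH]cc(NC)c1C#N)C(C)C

[NX1]#[CX2] describes a nitrogen triple-bonded to a two-connected carbon (a nitrile).
(A) has a nitro group (-[N+](=O)[O-]) but there is no C#N triple bond.
(B) has a primary amide (-C(=O)NH2) but the nitrogen is NX3, not NX1.
(C) has a nitro group (-[N+](=O)[O-]) but there is no C#N triple bond.
(D) contains a nitrile (-C#N), which satisfies every atom and bond constraint.
So the answer is (D).

D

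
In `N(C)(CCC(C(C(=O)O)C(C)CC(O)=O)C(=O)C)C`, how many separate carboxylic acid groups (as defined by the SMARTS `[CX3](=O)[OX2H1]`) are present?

2

[CX3](=O)[OX2H1] is the SMARTS for a carboxylic acid: an sp2 carbon double-bonded to O and single-bonded to an -OH oxygen.
The molecule carries 2 separate instances of a carboxylic acid group (-C(=O)OH) meeting every constraint; each maps to a distinct set of atoms, giving 2 matches.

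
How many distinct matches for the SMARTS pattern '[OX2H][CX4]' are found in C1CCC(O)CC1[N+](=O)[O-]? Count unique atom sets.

1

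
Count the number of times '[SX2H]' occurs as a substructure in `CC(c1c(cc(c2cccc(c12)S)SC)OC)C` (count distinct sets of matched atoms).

[SX2H] is the SMARTS for a thiol: an aliphatic sulfur with two connections, one being H.
Exactly one fragment in the molecule meets all constraints, giving 1 match.

1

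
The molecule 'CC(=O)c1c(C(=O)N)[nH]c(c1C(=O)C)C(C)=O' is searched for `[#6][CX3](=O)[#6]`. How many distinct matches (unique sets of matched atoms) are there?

3

[#6][CX3](=O)[#6] is the SMARTS for a ketone: a carbonyl carbon (no H) flanked by two carbons.
The molecule carries 3 separate instances of an acetyl/ketone group (-C(=O)CH3) meeting every constraint; each maps to a distinct set of atoms, giving 3 matches.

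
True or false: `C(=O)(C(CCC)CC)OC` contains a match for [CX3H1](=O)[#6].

The pattern [CX3H1](=O)[#6] describes an sp2 carbon with one H, double-bonded to O and single-bonded to carbon — an aldehyde.
The closest candidate here is a methyl-ester group (-C(=O)OCH3), but the carbonyl carbon has H0, not H1. No other fragment satisfies the full query, so there is no match.

False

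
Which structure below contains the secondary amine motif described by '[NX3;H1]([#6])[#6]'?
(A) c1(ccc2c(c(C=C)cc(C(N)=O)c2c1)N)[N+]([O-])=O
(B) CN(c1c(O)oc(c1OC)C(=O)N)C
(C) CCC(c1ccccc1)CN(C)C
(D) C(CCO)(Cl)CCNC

[NX3;H1]([#6])[#6] describes a trivalent nitrogen with one H, bonded to two carbons (a secondary amine).
(A) has a primary amide (-C(=O)NH2) but the -C(=O)NH2 nitrogen has H2, not H1.
(B) has a primary amide (-C(=O)NH2) but the -C(=O)NH2 nitrogen has H2, not H1.
(C) has a dimethylamino group (-N(CH3)2) but the nitrogen has H0, not H1.
(D) contains an N-methylamino group (-NHCH3), which satisfies every atom and bond constraint.
So the answer is (D).

D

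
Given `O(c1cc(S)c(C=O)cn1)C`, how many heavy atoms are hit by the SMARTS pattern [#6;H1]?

The query [#6;H1] means: any carbon bearing exactly one hydrogen.
Check the 11 heavy atoms by environment: 1× n (aromatic, H0) → no; 3× c (aromatic, H0) → no; 2× c (aromatic, H1) → match; 1× C (H1) → match; 2× O (H0) → no; 1× C (H3) → no; 1× S (H1) → no.
Summing the matching environments: 2 + 1 = 3 matching atoms.

3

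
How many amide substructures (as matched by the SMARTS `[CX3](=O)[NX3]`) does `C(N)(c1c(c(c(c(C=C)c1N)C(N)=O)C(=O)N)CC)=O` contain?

[CX3](=O)[NX3] is the SMARTS for an amide: a carbonyl carbon bonded to a trivalent nitrogen.
The molecule carries 3 separate instances of a primary amide (-C(=O)NH2) meeting every constraint; each maps to a distinct set of atoms, giving 3 matches.

3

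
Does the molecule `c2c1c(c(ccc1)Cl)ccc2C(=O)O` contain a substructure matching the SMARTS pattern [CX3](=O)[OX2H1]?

The pattern [CX3](=O)[OX2H1] describes an sp2 carbon double-bonded to O and single-bonded to an -OH oxygen — a carboxylic acid.
The molecule carries a carboxylic acid group (-C(=O)OH), whose atoms satisfy every constraint of the query, so the pattern matches.

Yes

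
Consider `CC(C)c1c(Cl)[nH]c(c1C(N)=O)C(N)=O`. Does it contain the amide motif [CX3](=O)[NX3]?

The pattern [CX3](=O)[NX3] describes a carbonyl carbon bonded to a trivalent nitrogen — an amide.
The molecule carries a primary amide (-C(=O)NH2), whose atoms satisfy every constraint of the query, so the pattern matches.

Yes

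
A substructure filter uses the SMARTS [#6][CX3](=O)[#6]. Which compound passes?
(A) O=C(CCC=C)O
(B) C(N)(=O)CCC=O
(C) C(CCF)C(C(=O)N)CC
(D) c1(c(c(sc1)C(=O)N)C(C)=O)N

[#6][CX3](=O)[#6] describes a carbonyl carbon (no H) flanked by two carbons (a ketone).
(A) has a carboxylic acid group (-C(=O)OH) but one neighbour of the carbonyl carbon is O, not C.
(B) has a primary amide (-C(=O)NH2) but one neighbour of the carbonyl carbon is N, not C.
(C) has a primary amide (-C(=O)NH2) but one neighbour of the carbonyl carbon is N, not C.
(D) contains an acetyl/ketone group (-C(=O)CH3), which satisfies every atom and bond constraint.
So the answer is (D).

D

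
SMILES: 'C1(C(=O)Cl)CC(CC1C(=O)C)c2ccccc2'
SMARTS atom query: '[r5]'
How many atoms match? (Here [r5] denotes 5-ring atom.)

The query [r5] means: r5 matches atoms in a five-membered ring.
Check the 17 heavy atoms by environment: 5× C (in 5-ring) → match; 6× c (aromatic, in 6-ring) → no; 3× C (acyclic) → no; 2× O (acyclic) → no; 1× Cl (acyclic) → no.
That gives 5 matching atoms.

5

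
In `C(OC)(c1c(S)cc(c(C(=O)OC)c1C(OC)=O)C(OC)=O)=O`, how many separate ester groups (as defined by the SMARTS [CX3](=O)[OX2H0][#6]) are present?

4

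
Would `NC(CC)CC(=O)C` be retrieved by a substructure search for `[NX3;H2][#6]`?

Yes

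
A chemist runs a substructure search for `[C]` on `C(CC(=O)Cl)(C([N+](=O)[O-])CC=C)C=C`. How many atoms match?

9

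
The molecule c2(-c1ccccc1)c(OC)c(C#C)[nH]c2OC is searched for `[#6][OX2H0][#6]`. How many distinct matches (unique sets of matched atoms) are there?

2

[#6][OX2H0][#6] is the SMARTS for an ether: an aliphatic oxygen bridging two carbons with no H on the oxygen.
The molecule carries 2 separate instances of a methoxy ether (-OCH3) meeting every constraint; each maps to a distinct set of atoms, giving 2 matches.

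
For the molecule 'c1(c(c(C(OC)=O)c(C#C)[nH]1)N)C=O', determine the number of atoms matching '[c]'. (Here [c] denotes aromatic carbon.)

4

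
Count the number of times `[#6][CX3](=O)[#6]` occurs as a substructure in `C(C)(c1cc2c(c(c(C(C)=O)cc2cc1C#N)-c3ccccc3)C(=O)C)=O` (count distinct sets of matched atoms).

3

[#6][CX3](=O)[#6] is the SMARTS for a ketone: a carbonyl carbon (no H) flanked by two carbons.
The molecule carries 3 separate instances of an acetyl/ketone group (-C(=O)CH3) meeting every constraint; each maps to a distinct set of atoms, giving 3 matches.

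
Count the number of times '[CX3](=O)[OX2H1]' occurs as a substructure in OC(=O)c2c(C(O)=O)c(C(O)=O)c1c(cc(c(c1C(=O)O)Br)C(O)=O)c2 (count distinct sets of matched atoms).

5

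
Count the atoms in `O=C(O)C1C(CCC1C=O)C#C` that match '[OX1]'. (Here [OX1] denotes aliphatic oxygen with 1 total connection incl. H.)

The query [OX1] means: aliphatic oxygen with one total connection — typically a carbonyl =O or an oxide.
Check the 12 heavy atoms by environment: 5× C (X4) → no; 2× C (X3) → no; 2× O (X1) → match; 2× C (X2) → no; 1× O (X2) → no.
That gives 2 matching atoms.

2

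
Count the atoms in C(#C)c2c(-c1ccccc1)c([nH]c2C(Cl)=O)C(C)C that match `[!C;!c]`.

3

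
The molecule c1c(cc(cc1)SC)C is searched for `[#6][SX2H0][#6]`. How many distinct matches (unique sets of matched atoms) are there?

1

[#6][SX2H0][#6] is the SMARTS for a thioether: an aliphatic sulfur bridging two carbons with no H on the sulfur.
Exactly one fragment in the molecule meets all constraints, giving 1 match.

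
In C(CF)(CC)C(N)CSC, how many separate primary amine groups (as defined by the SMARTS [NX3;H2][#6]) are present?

1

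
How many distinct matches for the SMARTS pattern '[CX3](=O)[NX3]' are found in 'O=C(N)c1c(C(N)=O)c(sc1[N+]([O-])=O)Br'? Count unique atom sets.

2

[CX3](=O)[NX3] is the SMARTS for an amide: a carbonyl carbon bonded to a trivalent nitrogen.
The molecule carries 2 separate instances of a primary amide (-C(=O)NH2) meeting every constraint; each maps to a distinct set of atoms, giving 2 matches.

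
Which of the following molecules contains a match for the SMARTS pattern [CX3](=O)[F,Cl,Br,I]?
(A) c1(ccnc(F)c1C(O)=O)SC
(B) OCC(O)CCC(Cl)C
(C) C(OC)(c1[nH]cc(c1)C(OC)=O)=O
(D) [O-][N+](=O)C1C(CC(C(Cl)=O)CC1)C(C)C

D

[CX3](=O)[F,Cl,Br,I] describes a carbonyl carbon bonded to a halogen (an acyl halide).
(A) has a carboxylic acid group (-C(=O)OH) but the carbonyl is bonded to -OH, not to a halogen.
(B) has a chloro substituent but the Cl is not on a carbonyl carbon.
(C) has a methyl-ester group (-C(=O)OCH3) but the carbonyl is bonded to -O-C, not to a halogen.
(D) contains an acyl chloride (-C(=O)Cl), which satisfies every atom and bond constraint.
So the answer is (D).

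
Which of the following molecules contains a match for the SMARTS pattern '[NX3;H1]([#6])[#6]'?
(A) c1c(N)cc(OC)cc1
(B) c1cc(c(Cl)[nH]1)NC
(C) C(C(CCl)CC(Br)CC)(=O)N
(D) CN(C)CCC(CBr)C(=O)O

B

[NX3;H1]([#6])[#6] describes a trivalent nitrogen with one H, bonded to two carbons (a secondary amine).
(A) has a primary amino group (-NH2) but the nitrogen has H2 and only one carbon neighbour.
(B) contains an N-methylamino group (-NHCH3), which satisfies every atom and bond constraint.
(C) has a primary amide (-C(=O)NH2) but the -C(=O)NH2 nitrogen has H2, not H1.
(D) has a dimethylamino group (-N(CH3)2) but the nitrogen has H0, not H1.
So the answer is (B).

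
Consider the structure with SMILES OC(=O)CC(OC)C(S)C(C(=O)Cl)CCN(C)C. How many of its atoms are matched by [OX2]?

The query [OX2] means: aliphatic oxygen with two total connections — ether, hydroxyl, or ester single-bond O.
Check the 18 heavy atoms by environment: 9× C (X4) → no; 1× N (X3) → no; 2× O (X2) → match; 2× C (X3) → no; 2× O (X1) → no; 1× S (X2) → no; 1× Cl (X1) → no.
That gives 2 matching atoms.

2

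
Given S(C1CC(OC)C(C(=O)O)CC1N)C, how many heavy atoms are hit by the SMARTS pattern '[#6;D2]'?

2

The query [#6;D2] means: any carbon bonded to exactly two heavy atoms.
Check the 14 heavy atoms by environment: 2× C (D2) → match; 5× C (D3) → no; 2× O (D1) → no; 1× S (D2) → no; 2× C (D1) → no; 1× N (D1) → no; 1× O (D2) → no.
That gives 2 matching atoms.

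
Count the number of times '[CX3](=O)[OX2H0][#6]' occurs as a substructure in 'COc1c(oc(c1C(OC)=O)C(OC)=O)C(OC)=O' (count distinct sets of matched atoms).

3

[CX3](=O)[OX2H0][#6] is the SMARTS for an ester: a carbonyl carbon bonded to an oxygen that is itself bonded to carbon (no H on that O).
The molecule carries 3 separate instances of a methyl-ester group (-C(=O)OCH3) meeting every constraint; each maps to a distinct set of atoms, giving 3 matches.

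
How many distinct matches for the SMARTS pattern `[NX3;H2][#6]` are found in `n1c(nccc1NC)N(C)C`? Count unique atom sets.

0

[NX3;H2][#6] is the SMARTS for a primary amine: a trivalent nitrogen with two H attached to carbon.
The molecule has an N-methylamino group (-NHCH3), but the nitrogen bears two carbons and only one H (H1), not H2; nothing else fits, so there are 0 matches.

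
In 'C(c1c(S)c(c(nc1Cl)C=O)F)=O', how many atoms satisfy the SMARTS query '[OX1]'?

The query [OX1] means: aliphatic oxygen with one total connection — typically a carbonyl =O or an oxide.
Check the 13 heavy atoms by environment: 1× n (aromatic, X2) → no; 5× c (aromatic, X3) → no; 1× S (X2) → no; 2× C (X3) → no; 2× O (X1) → match; 1× F (X1) → no; 1× Cl (X1) → no.
That gives 2 matching atoms.

2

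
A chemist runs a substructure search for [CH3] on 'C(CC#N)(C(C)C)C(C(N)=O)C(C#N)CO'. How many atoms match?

2

The query [CH3] means: aliphatic carbon with exactly three hydrogens.
Check the 16 heavy atoms by environment: 2× C (H2) → no; 4× C (H1) → no; 2× C (H3) → match; 1× O (H1) → no; 3× C (H0) → no; 1× O (H0) → no; 1× N (H2) → no; 2× N (H0) → no.
That gives 2 matching atoms.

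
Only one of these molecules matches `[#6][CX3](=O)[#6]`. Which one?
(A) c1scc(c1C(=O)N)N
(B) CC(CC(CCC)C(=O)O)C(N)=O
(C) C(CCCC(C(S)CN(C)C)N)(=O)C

C

[#6][CX3](=O)[#6] describes a carbonyl carbon (no H) flanked by two carbons (a ketone).
(A) has a primary amide (-C(=O)NH2) but one neighbour of the carbonyl carbon is N, not C.
(B) has a carboxylic acid group (-C(=O)OH) but one neighbour of the carbonyl carbon is O, not C.
(C) contains an acetyl/ketone group (-C(=O)CH3), which satisfies every atom and bond constraint.
So the answer is (C).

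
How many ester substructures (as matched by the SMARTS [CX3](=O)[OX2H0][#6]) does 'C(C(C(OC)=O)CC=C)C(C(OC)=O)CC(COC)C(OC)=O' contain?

[CX3](=O)[OX2H0][#6] is the SMARTS for an ester: a carbonyl carbon bonded to an oxygen that is itself bonded to carbon (no H on that O).
The molecule carries 3 separate instances of a methyl-ester group (-C(=O)OCH3) meeting every constraint; each maps to a distinct set of atoms, giving 3 matches.

3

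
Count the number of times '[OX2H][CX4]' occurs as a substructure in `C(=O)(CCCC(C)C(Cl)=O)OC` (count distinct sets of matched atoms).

[OX2H][CX4] is the SMARTS for an aliphatic alcohol: a hydroxyl oxygen bound to an sp3 (X4) carbon.
No fragment in the molecule satisfies every constraint, giving 0 matches.

0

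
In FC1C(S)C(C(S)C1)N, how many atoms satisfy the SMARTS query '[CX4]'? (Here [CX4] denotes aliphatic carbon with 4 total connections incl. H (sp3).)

5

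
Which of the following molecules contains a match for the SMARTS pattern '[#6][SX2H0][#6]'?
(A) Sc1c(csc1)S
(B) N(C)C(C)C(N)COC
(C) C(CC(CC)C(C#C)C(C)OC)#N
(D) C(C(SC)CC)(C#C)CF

D

[#6][SX2H0][#6] describes an aliphatic sulfur bridging two carbons with no H on the sulfur (a thioether).
(A) has a thiol (-SH) but the sulfur has H1, not H0 bridging two carbons.
(B) has a methoxy ether (-OCH3) but the bridging atom is O, not S.
(C) has a methoxy ether (-OCH3) but the bridging atom is O, not S.
(D) contains a methylthio ether (-SCH3), which satisfies every atom and bond constraint.
So the answer is (D).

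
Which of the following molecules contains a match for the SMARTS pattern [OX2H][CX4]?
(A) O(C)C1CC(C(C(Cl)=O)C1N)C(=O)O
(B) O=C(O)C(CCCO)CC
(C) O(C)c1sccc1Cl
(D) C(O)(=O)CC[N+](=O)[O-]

[OX2H][CX4] describes a hydroxyl oxygen bound to an sp3 (X4) carbon (an aliphatic alcohol).
(A) has a carboxylic acid group (-C(=O)OH) but the -OH is on a CX3 carbonyl carbon, not a CX4 carbon.
(B) contains a hydroxyl group (-OH), which satisfies every atom and bond constraint.
(C) has a methoxy ether (-OCH3) but the oxygen has H0 (ether), not H1.
(D) has a carboxylic acid group (-C(=O)OH) but the -OH is on a CX3 carbonyl carbon, not a CX4 carbon.
So the answer is (B).

B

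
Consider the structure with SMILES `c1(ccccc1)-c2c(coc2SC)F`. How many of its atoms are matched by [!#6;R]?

Check the 14 heavy atoms by environment: 1× o (aromatic, in 5-ring) → match; 4× c (aromatic, in 5-ring) → no; 6× c (aromatic, in 6-ring) → no; 1× F (acyclic) → no; 1× S (acyclic) → no; 1× C (acyclic) → no.
That gives 1 matching atom.

1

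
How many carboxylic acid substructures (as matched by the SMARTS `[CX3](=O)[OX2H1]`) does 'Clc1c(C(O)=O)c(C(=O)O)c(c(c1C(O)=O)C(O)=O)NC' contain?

4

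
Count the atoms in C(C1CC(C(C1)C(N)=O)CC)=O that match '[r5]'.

The query [r5] means: r5 matches atoms in a five-membered ring.
Check the 12 heavy atoms by environment: 5× C (in 5-ring) → match; 4× C (acyclic) → no; 2× O (acyclic) → no; 1× N (acyclic) → no.
That gives 5 matching atoms.

5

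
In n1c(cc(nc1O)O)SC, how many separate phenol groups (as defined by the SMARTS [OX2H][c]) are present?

2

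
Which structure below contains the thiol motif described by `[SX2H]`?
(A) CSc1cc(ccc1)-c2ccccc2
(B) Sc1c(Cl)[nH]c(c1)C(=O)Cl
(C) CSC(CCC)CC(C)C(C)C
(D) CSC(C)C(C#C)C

[SX2H] describes an aliphatic sulfur with two connections, one being H (a thiol).
(A) has a methylthio ether (-SCH3) but the sulfur has H0 (bonded to two carbons), not H1.
(B) contains a thiol (-SH), which satisfies every atom and bond constraint.
(C) has a methylthio ether (-SCH3) but the sulfur has H0 (bonded to two carbons), not H1.
(D) has a methylthio ether (-SCH3) but the sulfur has H0 (bonded to two carbons), not H1.
So the answer is (B).

B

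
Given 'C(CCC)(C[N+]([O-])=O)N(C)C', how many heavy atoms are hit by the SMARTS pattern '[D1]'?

5

The query [D1] means: atom with exactly one heavy-atom neighbour (degree 1).
Check the 11 heavy atoms by environment: 3× C (D2) → no; 1× C (D3) → no; 1× N (charge +1, D3) → no; 1× O (charge -1, D1) → match; 1× O (D1) → match; 3× C (D1) → match; 1× N (D3) → no.
Summing the matching environments: 1 + 1 + 3 = 5 matching atoms.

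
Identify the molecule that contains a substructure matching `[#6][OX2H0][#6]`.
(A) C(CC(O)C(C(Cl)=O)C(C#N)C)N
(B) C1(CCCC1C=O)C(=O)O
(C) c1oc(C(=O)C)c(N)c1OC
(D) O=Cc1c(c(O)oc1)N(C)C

C

[#6][OX2H0][#6] describes an aliphatic oxygen bridging two carbons with no H on the oxygen (an ether).
(A) has a hydroxyl group (-OH) but the oxygen has H1, not H0 bridging two carbons.
(B) has a carboxylic acid group (-C(=O)OH) but the -OH oxygen has H1; the =O is OX1, not OX2.
(C) contains a methoxy ether (-OCH3), which satisfies every atom and bond constraint.
(D) has a hydroxyl group (-OH) but the oxygen has H1, not H0 bridging two carbons.
So the answer is (C).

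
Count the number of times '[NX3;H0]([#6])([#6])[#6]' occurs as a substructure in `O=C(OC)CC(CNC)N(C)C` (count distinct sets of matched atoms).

[NX3;H0]([#6])([#6])[#6] is the SMARTS for a tertiary amine: a trivalent nitrogen with no H, bonded to three carbons.
Exactly one fragment in the molecule meets all constraints, giving 1 match.

1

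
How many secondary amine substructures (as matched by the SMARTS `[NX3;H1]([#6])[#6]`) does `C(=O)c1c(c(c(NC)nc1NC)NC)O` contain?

3

[NX3;H1]([#6])[#6] is the SMARTS for a secondary amine: a trivalent nitrogen with one H, bonded to two carbons.
The molecule carries 3 separate instances of an N-methylamino group (-NHCH3) meeting every constraint; each maps to a distinct set of atoms, giving 3 matches.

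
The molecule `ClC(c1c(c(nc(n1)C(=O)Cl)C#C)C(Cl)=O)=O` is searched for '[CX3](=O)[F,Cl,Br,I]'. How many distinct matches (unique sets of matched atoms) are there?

3

[CX3](=O)[F,Cl,Br,I] is the SMARTS for an acyl halide: a carbonyl carbon bonded to a halogen.
The molecule carries 3 separate instances of an acyl chloride (-C(=O)Cl) meeting every constraint; each maps to a distinct set of atoms, giving 3 matches.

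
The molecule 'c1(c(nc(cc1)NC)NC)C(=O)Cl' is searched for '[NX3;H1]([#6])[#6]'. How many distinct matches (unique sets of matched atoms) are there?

2

[NX3;H1]([#6])[#6] is the SMARTS for a secondary amine: a trivalent nitrogen with one H, bonded to two carbons.
The molecule carries 2 separate instances of an N-methylamino group (-NHCH3) meeting every constraint; each maps to a distinct set of atoms, giving 2 matches.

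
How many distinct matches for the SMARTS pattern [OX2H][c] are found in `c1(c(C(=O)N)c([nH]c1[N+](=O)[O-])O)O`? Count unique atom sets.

2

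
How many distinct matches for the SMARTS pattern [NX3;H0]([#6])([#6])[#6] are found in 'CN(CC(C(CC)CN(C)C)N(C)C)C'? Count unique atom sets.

[NX3;H0]([#6])([#6])[#6] is the SMARTS for a tertiary amine: a trivalent nitrogen with no H, bonded to three carbons.
The molecule carries 3 separate instances of a dimethylamino group (-N(CH3)2) meeting every constraint; each maps to a distinct set of atoms, giving 3 matches.

3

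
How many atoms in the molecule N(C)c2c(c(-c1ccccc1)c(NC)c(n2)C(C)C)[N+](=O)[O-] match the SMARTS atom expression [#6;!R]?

5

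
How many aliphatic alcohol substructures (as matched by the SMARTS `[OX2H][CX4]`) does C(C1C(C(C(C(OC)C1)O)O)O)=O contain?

3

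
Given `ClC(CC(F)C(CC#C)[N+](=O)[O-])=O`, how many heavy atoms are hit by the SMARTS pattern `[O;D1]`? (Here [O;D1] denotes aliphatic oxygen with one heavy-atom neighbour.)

The query [O;D1] means: aliphatic oxygen bonded to exactly one heavy atom.
Check the 13 heavy atoms by environment: 3× C (D2) → no; 3× C (D3) → no; 2× O (D1) → match; 1× Cl (D1) → no; 1× C (D1) → no; 1× N (charge +1, D3) → no; 1× O (charge -1, D1) → match; 1× F (D1) → no.
Summing the matching environments: 2 + 1 = 3 matching atoms.

3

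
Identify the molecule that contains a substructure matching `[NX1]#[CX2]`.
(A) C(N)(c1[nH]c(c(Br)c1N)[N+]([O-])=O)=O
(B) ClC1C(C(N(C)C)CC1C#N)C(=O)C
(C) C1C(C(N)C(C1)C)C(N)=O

B

[NX1]#[CX2] describes a nitrogen triple-bonded to a two-connected carbon (a nitrile).
(A) has a nitro group (-[N+](=O)[O-]) but there is no C#N triple bond.
(B) contains a nitrile (-C#N), which satisfies every atom and bond constraint.
(C) has a primary amino group (-NH2) but the nitrogen is NX3 (three connections), not NX1 triple-bonded.
So the answer is (B).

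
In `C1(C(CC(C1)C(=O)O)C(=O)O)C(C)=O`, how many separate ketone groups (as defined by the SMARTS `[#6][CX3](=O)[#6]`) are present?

1

[#6][CX3](=O)[#6] is the SMARTS for a ketone: a carbonyl carbon (no H) flanked by two carbons.
Exactly one fragment in the molecule meets all constraints, giving 1 match.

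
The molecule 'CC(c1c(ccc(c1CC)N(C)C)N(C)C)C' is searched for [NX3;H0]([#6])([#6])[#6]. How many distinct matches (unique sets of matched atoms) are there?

[NX3;H0]([#6])([#6])[#6] is the SMARTS for a tertiary amine: a trivalent nitrogen with no H, bonded to three carbons.
The molecule carries 2 separate instances of a dimethylamino group (-N(CH3)2) meeting every constraint; each maps to a distinct set of atoms, giving 2 matches.

2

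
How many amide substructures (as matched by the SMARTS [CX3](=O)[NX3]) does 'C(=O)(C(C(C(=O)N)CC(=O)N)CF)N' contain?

3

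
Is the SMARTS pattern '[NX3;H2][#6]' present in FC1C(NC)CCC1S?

The pattern [NX3;H2][#6] describes a trivalent nitrogen with two H attached to carbon — a primary amine.
The closest candidate here is an N-methylamino group (-NHCH3), but the nitrogen bears two carbons and only one H (H1), not H2. No other fragment satisfies the full query, so there is no match.

No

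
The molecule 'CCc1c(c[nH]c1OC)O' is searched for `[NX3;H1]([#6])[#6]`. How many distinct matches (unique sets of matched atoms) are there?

0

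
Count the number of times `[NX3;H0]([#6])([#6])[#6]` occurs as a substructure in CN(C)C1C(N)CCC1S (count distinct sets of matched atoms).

1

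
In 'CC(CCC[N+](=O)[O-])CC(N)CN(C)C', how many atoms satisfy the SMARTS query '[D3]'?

4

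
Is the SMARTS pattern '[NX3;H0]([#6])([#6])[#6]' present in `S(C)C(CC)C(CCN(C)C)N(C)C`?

Yes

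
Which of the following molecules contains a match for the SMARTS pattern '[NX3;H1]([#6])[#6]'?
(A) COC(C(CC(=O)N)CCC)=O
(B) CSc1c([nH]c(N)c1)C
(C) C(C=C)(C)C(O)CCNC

C

[NX3;H1]([#6])[#6] describes a trivalent nitrogen with one H, bonded to two carbons (a secondary amine).
(A) has a primary amide (-C(=O)NH2) but the -C(=O)NH2 nitrogen has H2, not H1.
(B) has a primary amino group (-NH2) but the nitrogen has H2 and only one carbon neighbour.
(C) contains an N-methylamino group (-NHCH3), which satisfies every atom and bond constraint.
So the answer is (C).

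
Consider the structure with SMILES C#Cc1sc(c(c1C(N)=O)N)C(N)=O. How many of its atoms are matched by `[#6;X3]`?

The query [#6;X3] means: any carbon (aromatic or not) with three total connections.
Check the 14 heavy atoms by environment: 1× s (aromatic, X2) → no; 4× c (aromatic, X3) → match; 2× C (X3) → match; 2× O (X1) → no; 3× N (X3) → no; 2× C (X2) → no.
Summing the matching environments: 4 + 2 = 6 matching atoms.

6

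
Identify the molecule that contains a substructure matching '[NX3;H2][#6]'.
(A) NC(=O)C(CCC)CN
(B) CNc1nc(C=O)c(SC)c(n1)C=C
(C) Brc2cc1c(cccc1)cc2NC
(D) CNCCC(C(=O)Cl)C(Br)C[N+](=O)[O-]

[NX3;H2][#6] describes a trivalent nitrogen with two H attached to carbon (a primary amine).
(A) contains a primary amino group (-NH2), which satisfies every atom and bond constraint.
(B) has an N-methylamino group (-NHCH3) but the nitrogen bears two carbons and only one H (H1), not H2.
(C) has an N-methylamino group (-NHCH3) but the nitrogen bears two carbons and only one H (H1), not H2.
(D) has an N-methylamino group (-NHCH3) but the nitrogen bears two carbons and only one H (H1), not H2.
So the answer is (A).

A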